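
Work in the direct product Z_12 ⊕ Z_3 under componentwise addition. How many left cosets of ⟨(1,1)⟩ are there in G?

3

|⟨(1,1)⟩| = 12 and |G| = 36.
By Lagrange, [G : H] = |G|/|H| = 36/12 = 3.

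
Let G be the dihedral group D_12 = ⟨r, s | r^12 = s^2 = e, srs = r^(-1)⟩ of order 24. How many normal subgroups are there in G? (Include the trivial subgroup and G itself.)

9

G has 34 subgroups. Checking conjugation-invariance by order — order 1: 1/1 normal; order 2: 1/13 normal; order 3: 1/1 normal; order 4: 1/7 normal; order 6: 1/5 normal; order 8: 0/3 normal; order 12: 3/3 normal; order 24: 1/1 normal.
Total normal subgroups: 9.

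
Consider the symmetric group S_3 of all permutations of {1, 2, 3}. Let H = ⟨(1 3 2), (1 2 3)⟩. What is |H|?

|⟨(1 3 2)⟩| = 3 and |⟨(1 2 3)⟩| = 3, so |H| is a multiple of lcm(3, 3) = 3 and divides |G| = 6.
Closing under the operation: H = {e, (1 2 3), (1 3 2)}, so |H| = 3.

3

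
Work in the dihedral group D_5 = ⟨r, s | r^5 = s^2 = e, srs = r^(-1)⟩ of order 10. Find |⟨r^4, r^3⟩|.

5

|⟨r^4⟩| = 5 and |⟨r^3⟩| = 5, so |H| is a multiple of lcm(5, 5) = 5 and divides |G| = 10.
Closing under the operation: H = {e, r, r^2, r^3, r^4}, so |H| = 5.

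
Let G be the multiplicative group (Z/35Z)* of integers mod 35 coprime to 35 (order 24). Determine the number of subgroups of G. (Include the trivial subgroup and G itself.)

|G| = 24, so by Lagrange every subgroup order divides 24. Divisors: 1, 2, 3, 4, 6, 8, 12, 24.
Subgroups by order — order 1: 1; order 2: 3; order 3: 1; order 4: 3; order 6: 3; order 8: 1; order 12: 3; order 24: 1.
Total: 1 + 3 + 1 + 3 + 3 + 1 + 3 + 1 = 16.

16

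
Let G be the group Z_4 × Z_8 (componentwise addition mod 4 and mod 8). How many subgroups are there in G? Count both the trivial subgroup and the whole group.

|G| = 32, so by Lagrange every subgroup order divides 32. Divisors: 1, 2, 4, 8, 16, 32.
Subgroups by order — order 1: 1; order 2: 3; order 4: 7; order 8: 7; order 16: 3; order 32: 1.
Total: 1 + 3 + 7 + 7 + 3 + 1 = 22.

22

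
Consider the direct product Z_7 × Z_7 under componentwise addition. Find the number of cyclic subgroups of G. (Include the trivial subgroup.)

A cyclic subgroup of order d is generated by each of its φ(d) elements of order d, so the cyclic subgroups of order d number (#elements of order d)/φ(d).
Cyclic subgroups by order — order 1: 1; order 7: 8.
Total: 9.

9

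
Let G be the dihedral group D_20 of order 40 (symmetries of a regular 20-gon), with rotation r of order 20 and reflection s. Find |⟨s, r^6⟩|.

|⟨s⟩| = 2 and |⟨r^6⟩| = 10, so |H| is a multiple of lcm(2, 10) = 10 and divides |G| = 40.
Closing under the operation: H = {e, r^2, r^4, r^6, r^8, r^10, r^12, r^14, r^16, r^18, s, r^2s, r^4s, r^6s, r^8s, r^10s, r^12s, r^14s, r^16s, r^18s}, so |H| = 20.

20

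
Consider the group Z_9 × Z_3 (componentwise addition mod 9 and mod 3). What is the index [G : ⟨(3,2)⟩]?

9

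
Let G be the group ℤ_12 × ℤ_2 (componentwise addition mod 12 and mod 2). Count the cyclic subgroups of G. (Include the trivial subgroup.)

A cyclic subgroup of order d is generated by each of its φ(d) elements of order d, so the cyclic subgroups of order d number (#elements of order d)/φ(d).
Cyclic subgroups by order — order 1: 1; order 2: 3; order 3: 1; order 4: 2; order 6: 3; order 12: 2.
Total: 12.

12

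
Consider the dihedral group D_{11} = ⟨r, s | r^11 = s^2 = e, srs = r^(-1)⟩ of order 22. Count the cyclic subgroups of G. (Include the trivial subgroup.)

13

Each element a generates a cyclic subgroup ⟨a⟩; distinct elements may generate the same one (a cyclic group of order d has φ(d) generators).
Cyclic subgroups by order — order 1: 1; order 2: 11; order 11: 1.
Total: 13.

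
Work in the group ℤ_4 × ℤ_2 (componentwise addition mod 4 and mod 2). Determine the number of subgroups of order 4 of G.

|G| = 8 and 4 | 8, so subgroups of order 4 are possible by Lagrange.
The subgroups of order 4 are: {(0,0), (0,1), (2,0), (2,1)}; {(0,0), (1,0), (2,0), (3,0)}; {(0,0), (1,1), (2,0), (3,1)}.
So G has 3 subgroups of order 4.

3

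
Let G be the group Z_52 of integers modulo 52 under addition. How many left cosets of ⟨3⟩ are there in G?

|⟨3⟩| = 52 and |G| = 52.
By Lagrange, [G : H] = |G|/|H| = 52/52 = 1.

1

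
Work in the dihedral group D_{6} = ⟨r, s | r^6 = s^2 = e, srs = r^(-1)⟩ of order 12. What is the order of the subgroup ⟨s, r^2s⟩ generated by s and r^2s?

6

|⟨s⟩| = 2 and |⟨r^2s⟩| = 2, so |H| is a multiple of lcm(2, 2) = 2 and divides |G| = 12.
Closing under the operation: H = {e, r^2, r^4, s, r^2s, r^4s}, so |H| = 6.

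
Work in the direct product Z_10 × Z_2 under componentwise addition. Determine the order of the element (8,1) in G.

10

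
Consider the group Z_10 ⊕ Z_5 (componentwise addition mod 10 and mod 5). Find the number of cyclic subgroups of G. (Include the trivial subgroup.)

14

A cyclic subgroup of order d is generated by each of its φ(d) elements of order d, so the cyclic subgroups of order d number (#elements of order d)/φ(d).
Cyclic subgroups by order — order 1: 1; order 2: 1; order 5: 6; order 10: 6.
Total: 14.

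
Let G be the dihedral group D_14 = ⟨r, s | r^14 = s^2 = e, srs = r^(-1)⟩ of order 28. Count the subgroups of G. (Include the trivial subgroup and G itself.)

|G| = 28, so by Lagrange every subgroup order divides 28. Divisors: 1, 2, 4, 7, 14, 28.
Subgroups by order — order 1: 1; order 2: 15; order 4: 7; order 7: 1; order 14: 3; order 28: 1.
Total: 1 + 15 + 7 + 1 + 3 + 1 = 28.

28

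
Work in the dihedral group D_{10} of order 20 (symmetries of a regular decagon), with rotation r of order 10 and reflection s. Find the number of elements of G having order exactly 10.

4

The elements of order 10 are: r, r^3, r^7, r^9.
That's 4.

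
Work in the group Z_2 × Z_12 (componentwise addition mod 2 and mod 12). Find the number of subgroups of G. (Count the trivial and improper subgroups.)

16

|G| = 24, so by Lagrange every subgroup order divides 24. Divisors: 1, 2, 3, 4, 6, 8, 12, 24.
Subgroups by order — order 1: 1; order 2: 3; order 3: 1; order 4: 3; order 6: 3; order 8: 1; order 12: 3; order 24: 1.
Total: 1 + 3 + 1 + 3 + 3 + 1 + 3 + 1 = 16.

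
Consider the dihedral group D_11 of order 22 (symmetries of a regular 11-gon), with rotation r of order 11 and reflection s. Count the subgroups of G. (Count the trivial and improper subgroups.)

14

|G| = 22, so by Lagrange every subgroup order divides 22. Divisors: 1, 2, 11, 22.
Subgroups by order — order 1: 1; order 2: 11; order 11: 1; order 22: 1.
Total: 1 + 11 + 1 + 1 = 14.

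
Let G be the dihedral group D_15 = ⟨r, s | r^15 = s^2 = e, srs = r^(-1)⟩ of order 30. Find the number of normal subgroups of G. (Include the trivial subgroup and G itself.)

G has 28 subgroups. Checking conjugation-invariance by order — order 1: 1/1 normal; order 2: 0/15 normal; order 3: 1/1 normal; order 5: 1/1 normal; order 6: 0/5 normal; order 10: 0/3 normal; order 15: 1/1 normal; order 30: 1/1 normal.
Total normal subgroups: 5.

5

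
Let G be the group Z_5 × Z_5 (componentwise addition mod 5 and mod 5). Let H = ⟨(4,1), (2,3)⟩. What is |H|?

5

|⟨(4,1)⟩| = 5 and |⟨(2,3)⟩| = 5, so |H| is a multiple of lcm(5, 5) = 5 and divides |G| = 25.
Closing under the operation: H = {(0,0), (1,4), (2,3), (3,2), (4,1)}, so |H| = 5.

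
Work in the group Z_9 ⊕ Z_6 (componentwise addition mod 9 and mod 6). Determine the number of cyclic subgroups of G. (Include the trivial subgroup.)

Each element a generates a cyclic subgroup ⟨a⟩; distinct elements may generate the same one (a cyclic group of order d has φ(d) generators).
Cyclic subgroups by order — order 1: 1; order 2: 1; order 3: 4; order 6: 4; order 9: 3; order 18: 3.
Total: 16.

16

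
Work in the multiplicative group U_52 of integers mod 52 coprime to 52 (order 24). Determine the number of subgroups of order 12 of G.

|G| = 24 and 12 | 24, so subgroups of order 12 are possible by Lagrange.
The subgroups of order 12 are: {1, 7, 9, 11, 15, 17, 19, 25, 29, 31, 47, 49}; {1, 5, 9, 17, 21, 25, 29, 33, 37, 41, 45, 49}; {1, 3, 9, 17, 23, 25, 27, 29, 35, 43, 49, 51}.
So G has 3 subgroups of order 12.

3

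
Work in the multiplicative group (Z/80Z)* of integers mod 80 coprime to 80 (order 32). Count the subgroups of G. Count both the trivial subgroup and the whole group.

54

|G| = 32, so by Lagrange every subgroup order divides 32. Divisors: 1, 2, 4, 8, 16, 32.
Subgroups by order — order 1: 1; order 2: 7; order 4: 19; order 8: 19; order 16: 7; order 32: 1.
Total: 1 + 7 + 19 + 19 + 7 + 1 = 54.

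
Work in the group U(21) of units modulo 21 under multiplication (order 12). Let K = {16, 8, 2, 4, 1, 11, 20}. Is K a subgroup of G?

No

|K| = 7 does not divide |G| = 12, so by Lagrange K is not a subgroup.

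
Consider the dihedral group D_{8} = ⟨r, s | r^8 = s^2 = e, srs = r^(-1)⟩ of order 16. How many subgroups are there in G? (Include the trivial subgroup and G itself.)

19

|G| = 16, so by Lagrange every subgroup order divides 16. Divisors: 1, 2, 4, 8, 16.
Subgroups by order — order 1: 1; order 2: 9; order 4: 5; order 8: 3; order 16: 1.
Total: 1 + 9 + 5 + 3 + 1 = 19.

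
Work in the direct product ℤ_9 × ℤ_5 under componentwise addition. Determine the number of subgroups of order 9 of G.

1

|G| = 45 and 9 | 45, so subgroups of order 9 are possible by Lagrange.
The subgroups of order 9 are: {(0,0), (1,0), (2,0), (3,0), (4,0), (5,0), (6,0), (7,0), (8,0)}.
So G has 1 subgroup of order 9.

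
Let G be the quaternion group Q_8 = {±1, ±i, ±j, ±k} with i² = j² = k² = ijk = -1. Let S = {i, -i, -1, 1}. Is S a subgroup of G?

|S| = 4 divides |G| = 8, consistent with Lagrange.
S contains the identity, every element's inverse is in S, and S is closed under ·: it is a subgroup.
In fact S = ⟨-i⟩.

Yes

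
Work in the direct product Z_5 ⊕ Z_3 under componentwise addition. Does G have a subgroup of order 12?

No

12 does not divide |G| = 15, so by Lagrange no subgroup of order 12 exists.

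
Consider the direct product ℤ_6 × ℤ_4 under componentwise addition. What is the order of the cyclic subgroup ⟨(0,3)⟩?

The order of (0,3) in Z_6 × Z_4 is lcm(ord(0) in Z_6, ord(3) in Z_4).
ord(0) = 1 and ord(3) = 4, so |⟨(0,3)⟩| = lcm(1, 4) = 4.

4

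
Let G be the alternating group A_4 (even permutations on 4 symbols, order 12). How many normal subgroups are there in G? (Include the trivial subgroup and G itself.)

3

G has 10 subgroups. Checking conjugation-invariance by order — order 1: 1/1 normal; order 2: 0/3 normal; order 3: 0/4 normal; order 4: 1/1 normal; order 12: 1/1 normal.
Total normal subgroups: 3.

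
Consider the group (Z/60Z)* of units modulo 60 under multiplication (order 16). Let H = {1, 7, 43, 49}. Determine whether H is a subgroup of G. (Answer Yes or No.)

Yes

|H| = 4 divides |G| = 16, consistent with Lagrange.
H contains the identity, every element's inverse is in H, and H is closed under ·: it is a subgroup.
In fact H = ⟨43⟩.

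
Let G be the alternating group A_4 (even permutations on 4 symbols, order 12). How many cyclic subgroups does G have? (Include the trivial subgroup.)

8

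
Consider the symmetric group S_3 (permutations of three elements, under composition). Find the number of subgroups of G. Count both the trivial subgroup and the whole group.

|G| = 6, so by Lagrange every subgroup order divides 6. Divisors: 1, 2, 3, 6.
Subgroups by order — order 1: 1; order 2: 3; order 3: 1; order 6: 1.
Total: 1 + 3 + 1 + 1 = 6.

6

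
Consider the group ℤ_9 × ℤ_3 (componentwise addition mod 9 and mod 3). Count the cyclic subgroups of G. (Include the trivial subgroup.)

8

Group the elements of G by the cyclic subgroup they generate; each cyclic subgroup of order d accounts for φ(d) elements.
Cyclic subgroups by order — order 1: 1; order 3: 4; order 9: 3.
Total: 8.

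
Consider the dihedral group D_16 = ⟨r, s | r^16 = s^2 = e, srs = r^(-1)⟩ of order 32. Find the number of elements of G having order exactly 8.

The elements of order 8 are: r^2, r^6, r^10, r^14.
That's 4.

4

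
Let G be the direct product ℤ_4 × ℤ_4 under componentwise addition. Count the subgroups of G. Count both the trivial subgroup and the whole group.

|G| = 16, so by Lagrange every subgroup order divides 16. Divisors: 1, 2, 4, 8, 16.
Subgroups by order — order 1: 1; order 2: 3; order 4: 7; order 8: 3; order 16: 1.
Total: 1 + 3 + 7 + 3 + 1 = 15.

15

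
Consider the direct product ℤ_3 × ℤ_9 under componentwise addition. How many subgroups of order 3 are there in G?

|G| = 27 and 3 | 27, so subgroups of order 3 are possible by Lagrange.
The subgroups of order 3 are: {(0,0), (0,3), (0,6)}; {(0,0), (1,0), (2,0)}; {(0,0), (1,3), (2,6)}; {(0,0), (1,6), (2,3)}.
So G has 4 subgroups of order 3.

4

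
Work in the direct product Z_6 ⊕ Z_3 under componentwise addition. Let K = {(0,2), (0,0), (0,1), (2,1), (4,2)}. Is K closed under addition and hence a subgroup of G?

No

|K| = 5 does not divide |G| = 18, so by Lagrange K is not a subgroup.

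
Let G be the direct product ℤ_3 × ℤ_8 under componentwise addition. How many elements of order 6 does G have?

2

An element (a,b) has order lcm(ord(a), ord(b)); count pairs with lcm equal to 6.
Enumerating gives 2 such elements.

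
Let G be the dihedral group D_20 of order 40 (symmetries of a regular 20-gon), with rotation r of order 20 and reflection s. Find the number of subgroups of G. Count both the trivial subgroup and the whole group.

48

|G| = 40, so by Lagrange every subgroup order divides 40. Divisors: 1, 2, 4, 5, 8, 10, 20, 40.
Subgroups by order — order 1: 1; order 2: 21; order 4: 11; order 5: 1; order 8: 5; order 10: 5; order 20: 3; order 40: 1.
Total: 1 + 21 + 11 + 1 + 5 + 5 + 3 + 1 = 48.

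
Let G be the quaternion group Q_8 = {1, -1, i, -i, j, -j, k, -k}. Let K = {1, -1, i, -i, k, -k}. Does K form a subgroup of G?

No

|K| = 6 does not divide |G| = 8, so by Lagrange K is not a subgroup.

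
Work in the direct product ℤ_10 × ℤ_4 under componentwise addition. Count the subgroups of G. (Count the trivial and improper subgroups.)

|G| = 40, so by Lagrange every subgroup order divides 40. Divisors: 1, 2, 4, 5, 8, 10, 20, 40.
Subgroups by order — order 1: 1; order 2: 3; order 4: 3; order 5: 1; order 8: 1; order 10: 3; order 20: 3; order 40: 1.
Total: 1 + 3 + 3 + 1 + 1 + 3 + 3 + 1 = 16.

16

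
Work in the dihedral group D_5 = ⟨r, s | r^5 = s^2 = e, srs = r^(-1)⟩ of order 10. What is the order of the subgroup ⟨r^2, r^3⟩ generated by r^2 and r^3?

5

|⟨r^2⟩| = 5 and |⟨r^3⟩| = 5, so |H| is a multiple of lcm(5, 5) = 5 and divides |G| = 10.
Closing under the operation: H = {e, r, r^2, r^3, r^4}, so |H| = 5.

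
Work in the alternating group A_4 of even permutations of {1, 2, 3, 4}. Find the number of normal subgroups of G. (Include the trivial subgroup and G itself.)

G has 10 subgroups. Checking conjugation-invariance by order — order 1: 1/1 normal; order 2: 0/3 normal; order 3: 0/4 normal; order 4: 1/1 normal; order 12: 1/1 normal.
Total normal subgroups: 3.

3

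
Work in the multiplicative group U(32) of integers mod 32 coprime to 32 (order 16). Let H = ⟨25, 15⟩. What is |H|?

8

|⟨25⟩| = 4 and |⟨15⟩| = 2, so |H| is a multiple of lcm(4, 2) = 4 and divides |G| = 16.
Closing under the operation: H = {1, 7, 9, 15, 17, 23, 25, 31}, so |H| = 8.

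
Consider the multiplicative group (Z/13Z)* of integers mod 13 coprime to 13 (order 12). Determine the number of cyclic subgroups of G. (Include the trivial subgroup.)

6

A cyclic subgroup of order d is generated by each of its φ(d) elements of order d, so the cyclic subgroups of order d number (#elements of order d)/φ(d).
Cyclic subgroups by order — order 1: 1; order 2: 1; order 3: 1; order 4: 1; order 6: 1; order 12: 1.
Total: 6.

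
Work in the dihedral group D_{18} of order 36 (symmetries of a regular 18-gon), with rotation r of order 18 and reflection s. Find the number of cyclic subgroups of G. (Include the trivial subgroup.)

Group the elements of G by the cyclic subgroup they generate; each cyclic subgroup of order d accounts for φ(d) elements.
Cyclic subgroups by order — order 1: 1; order 2: 19; order 3: 1; order 6: 1; order 9: 1; order 18: 1.
Total: 24.

24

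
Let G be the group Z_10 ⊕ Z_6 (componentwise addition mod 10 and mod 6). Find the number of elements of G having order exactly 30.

24

An element (a,b) has order lcm(ord(a), ord(b)); count pairs with lcm equal to 30.
Enumerating gives 24 such elements.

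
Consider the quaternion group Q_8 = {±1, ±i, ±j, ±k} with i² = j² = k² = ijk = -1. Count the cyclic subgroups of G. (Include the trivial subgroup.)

5

A cyclic subgroup of order d is generated by each of its φ(d) elements of order d, so the cyclic subgroups of order d number (#elements of order d)/φ(d).
Cyclic subgroups by order — order 1: 1; order 2: 1; order 4: 3.
Total: 5.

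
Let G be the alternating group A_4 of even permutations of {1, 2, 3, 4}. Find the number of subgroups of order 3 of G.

|G| = 12 and 3 | 12, so subgroups of order 3 are possible by Lagrange.
The subgroups of order 3 are: {e, (1 2 3), (1 3 2)}; {e, (1 2 4), (1 4 2)}; {e, (1 3 4), (1 4 3)}; {e, (2 3 4), (2 4 3)}.
So G has 4 subgroups of order 3.

4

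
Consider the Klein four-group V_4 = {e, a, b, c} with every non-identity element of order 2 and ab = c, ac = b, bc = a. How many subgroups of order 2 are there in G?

3

|G| = 4 and 2 | 4, so subgroups of order 2 are possible by Lagrange.
The subgroups of order 2 are: {e, a}; {e, b}; {e, c}.
So G has 3 subgroups of order 2.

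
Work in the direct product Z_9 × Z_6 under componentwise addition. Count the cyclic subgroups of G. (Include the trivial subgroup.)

A cyclic subgroup of order d is generated by each of its φ(d) elements of order d, so the cyclic subgroups of order d number (#elements of order d)/φ(d).
Cyclic subgroups by order — order 1: 1; order 2: 1; order 3: 4; order 6: 4; order 9: 3; order 18: 3.
Total: 16.

16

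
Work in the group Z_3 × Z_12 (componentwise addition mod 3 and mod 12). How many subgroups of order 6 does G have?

4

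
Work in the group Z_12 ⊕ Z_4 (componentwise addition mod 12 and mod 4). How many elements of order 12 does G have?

An element (a,b) has order lcm(ord(a), ord(b)); count pairs with lcm equal to 12.
Enumerating gives 24 such elements.

24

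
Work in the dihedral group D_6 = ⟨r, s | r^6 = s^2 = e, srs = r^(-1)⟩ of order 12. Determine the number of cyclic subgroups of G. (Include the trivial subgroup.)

10

A cyclic subgroup of order d is generated by each of its φ(d) elements of order d, so the cyclic subgroups of order d number (#elements of order d)/φ(d).
Cyclic subgroups by order — order 1: 1; order 2: 7; order 3: 1; order 6: 1.
Total: 10.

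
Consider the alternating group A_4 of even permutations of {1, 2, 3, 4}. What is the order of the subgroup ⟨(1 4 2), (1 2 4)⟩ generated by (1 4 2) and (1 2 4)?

|⟨(1 4 2)⟩| = 3 and |⟨(1 2 4)⟩| = 3, so |H| is a multiple of lcm(3, 3) = 3 and divides |G| = 12.
Closing under the operation: H = {e, (1 2 4), (1 4 2)}, so |H| = 3.

3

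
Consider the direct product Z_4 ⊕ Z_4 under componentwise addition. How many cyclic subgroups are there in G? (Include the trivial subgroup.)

10

Each element a generates a cyclic subgroup ⟨a⟩; distinct elements may generate the same one (a cyclic group of order d has φ(d) generators).
Cyclic subgroups by order — order 1: 1; order 2: 3; order 4: 6.
Total: 10.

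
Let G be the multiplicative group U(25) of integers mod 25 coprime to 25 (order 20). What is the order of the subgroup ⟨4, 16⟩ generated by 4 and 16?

|⟨4⟩| = 10 and |⟨16⟩| = 5, so |H| is a multiple of lcm(10, 5) = 10 and divides |G| = 20.
Closing under the operation: H = {1, 4, 6, 9, 11, 14, 16, 19, 21, 24}, so |H| = 10.

10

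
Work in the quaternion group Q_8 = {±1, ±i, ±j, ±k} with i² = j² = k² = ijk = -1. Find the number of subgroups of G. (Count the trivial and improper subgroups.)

|G| = 8, so by Lagrange every subgroup order divides 8. Divisors: 1, 2, 4, 8.
Subgroups by order — order 1: 1; order 2: 1; order 4: 3; order 8: 1.
Total: 1 + 1 + 3 + 1 = 6.

6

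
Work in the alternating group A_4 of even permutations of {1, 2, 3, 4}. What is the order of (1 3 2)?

3

Computing powers of (1 3 2): the smallest k with ((1 3 2))^k = e is k = 3.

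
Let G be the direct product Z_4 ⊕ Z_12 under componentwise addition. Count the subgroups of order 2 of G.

3

|G| = 48 and 2 | 48, so subgroups of order 2 are possible by Lagrange.
The subgroups of order 2 are: {(0,0), (0,6)}; {(0,0), (2,0)}; {(0,0), (2,6)}.
So G has 3 subgroups of order 2.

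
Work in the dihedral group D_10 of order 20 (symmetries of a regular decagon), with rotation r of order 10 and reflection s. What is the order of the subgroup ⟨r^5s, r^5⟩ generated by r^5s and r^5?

|⟨r^5s⟩| = 2 and |⟨r^5⟩| = 2, so |H| is a multiple of lcm(2, 2) = 2 and divides |G| = 20.
Closing under the operation: H = {e, r^5, s, r^5s}, so |H| = 4.

4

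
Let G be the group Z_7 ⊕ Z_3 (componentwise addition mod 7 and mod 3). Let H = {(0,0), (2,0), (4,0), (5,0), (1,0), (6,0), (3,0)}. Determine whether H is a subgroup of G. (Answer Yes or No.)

|H| = 7 divides |G| = 21, consistent with Lagrange.
H contains the identity, every element's inverse is in H, and H is closed under +: it is a subgroup.
In fact H = ⟨(4,0)⟩.

Yes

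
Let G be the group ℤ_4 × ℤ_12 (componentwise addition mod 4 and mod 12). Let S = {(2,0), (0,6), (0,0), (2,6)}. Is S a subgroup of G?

Yes

|S| = 4 divides |G| = 48, consistent with Lagrange.
S contains the identity, every element's inverse is in S, and S is closed under +: it is a subgroup.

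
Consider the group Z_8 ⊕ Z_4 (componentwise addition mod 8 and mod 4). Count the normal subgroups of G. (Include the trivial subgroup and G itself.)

G is abelian, so every subgroup is normal.
G has 22 subgroups in total, hence 22 normal subgroups.

22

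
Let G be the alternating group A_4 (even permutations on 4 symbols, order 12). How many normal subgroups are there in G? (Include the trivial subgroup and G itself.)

G has 10 subgroups. Checking conjugation-invariance by order — order 1: 1/1 normal; order 2: 0/3 normal; order 3: 0/4 normal; order 4: 1/1 normal; order 12: 1/1 normal.
Total normal subgroups: 3.

3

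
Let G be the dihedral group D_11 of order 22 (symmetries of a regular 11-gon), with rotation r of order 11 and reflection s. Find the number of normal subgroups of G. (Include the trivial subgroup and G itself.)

3

G has 14 subgroups. Checking conjugation-invariance by order — order 1: 1/1 normal; order 2: 0/11 normal; order 11: 1/1 normal; order 22: 1/1 normal.
Total normal subgroups: 3.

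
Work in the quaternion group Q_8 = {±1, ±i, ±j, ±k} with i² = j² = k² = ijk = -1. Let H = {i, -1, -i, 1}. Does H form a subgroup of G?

|H| = 4 divides |G| = 8, consistent with Lagrange.
H contains the identity, every element's inverse is in H, and H is closed under ·: it is a subgroup.
In fact H = ⟨-i⟩.

Yes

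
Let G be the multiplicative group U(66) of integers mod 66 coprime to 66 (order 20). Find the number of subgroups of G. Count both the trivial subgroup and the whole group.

10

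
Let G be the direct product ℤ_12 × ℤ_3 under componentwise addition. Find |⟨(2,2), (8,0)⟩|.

|⟨(2,2)⟩| = 6 and |⟨(8,0)⟩| = 3, so |H| is a multiple of lcm(6, 3) = 6 and divides |G| = 36.
Closing under the operation: H = {(0,0), (0,1), (0,2), (2,0), (2,1), (2,2), (4,0), (4,1), (4,2), (6,0), (6,1), (6,2), (8,0), (8,1), (8,2), (10,0), (10,1), (10,2)}, so |H| = 18.

18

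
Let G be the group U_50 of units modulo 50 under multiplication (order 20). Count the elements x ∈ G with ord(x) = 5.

4

The elements of order 5 are: 11, 21, 31, 41.
That's 4.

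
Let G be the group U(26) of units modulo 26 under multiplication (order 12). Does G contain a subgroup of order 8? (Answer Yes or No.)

No

8 does not divide |G| = 12, so by Lagrange no subgroup of order 8 exists.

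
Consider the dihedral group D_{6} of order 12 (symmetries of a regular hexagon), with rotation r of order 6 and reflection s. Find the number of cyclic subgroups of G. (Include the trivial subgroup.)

10

A cyclic subgroup of order d is generated by each of its φ(d) elements of order d, so the cyclic subgroups of order d number (#elements of order d)/φ(d).
Cyclic subgroups by order — order 1: 1; order 2: 7; order 3: 1; order 6: 1.
Total: 10.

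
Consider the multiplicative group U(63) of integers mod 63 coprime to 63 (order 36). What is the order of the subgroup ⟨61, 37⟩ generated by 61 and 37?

|⟨61⟩| = 6 and |⟨37⟩| = 3, so |H| is a multiple of lcm(6, 3) = 6 and divides |G| = 36.
Closing under the operation: H = {1, 4, 10, 13, 16, 19, 22, 25, 31, 34, 37, 40, 43, 46, 52, 55, 58, 61}, so |H| = 18.

18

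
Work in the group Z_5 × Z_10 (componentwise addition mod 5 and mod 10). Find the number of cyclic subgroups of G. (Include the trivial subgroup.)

14

A cyclic subgroup of order d is generated by each of its φ(d) elements of order d, so the cyclic subgroups of order d number (#elements of order d)/φ(d).
Cyclic subgroups by order — order 1: 1; order 2: 1; order 5: 6; order 10: 6.
Total: 14.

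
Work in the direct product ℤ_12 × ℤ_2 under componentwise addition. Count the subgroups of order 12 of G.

3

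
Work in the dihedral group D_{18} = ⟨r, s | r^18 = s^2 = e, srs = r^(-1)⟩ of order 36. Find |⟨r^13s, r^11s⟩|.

|⟨r^13s⟩| = 2 and |⟨r^11s⟩| = 2, so |H| is a multiple of lcm(2, 2) = 2 and divides |G| = 36.
Closing under the operation: H = {e, r^2, r^4, r^6, r^8, r^10, r^12, r^14, r^16, rs, r^3s, r^5s, r^7s, r^9s, r^11s, r^13s, r^15s, r^17s}, so |H| = 18.

18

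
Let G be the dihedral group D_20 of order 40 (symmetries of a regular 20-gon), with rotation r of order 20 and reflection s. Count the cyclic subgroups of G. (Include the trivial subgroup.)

A cyclic subgroup of order d is generated by each of its φ(d) elements of order d, so the cyclic subgroups of order d number (#elements of order d)/φ(d).
Cyclic subgroups by order — order 1: 1; order 2: 21; order 4: 1; order 5: 1; order 10: 1; order 20: 1.
Total: 26.

26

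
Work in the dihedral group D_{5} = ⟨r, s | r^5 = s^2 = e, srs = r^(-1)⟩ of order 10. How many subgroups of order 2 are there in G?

5

|G| = 10 and 2 | 10, so subgroups of order 2 are possible by Lagrange.
The subgroups of order 2 are: {e, r^2s}; {e, r^3s}; {e, r^4s}; {e, rs}; … (5 in all).
So G has 5 subgroups of order 2.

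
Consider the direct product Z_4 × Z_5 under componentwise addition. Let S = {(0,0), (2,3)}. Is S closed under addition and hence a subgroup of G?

(2,3) ∈ S but its inverse (2,2) ∉ S, so S is not a subgroup.

No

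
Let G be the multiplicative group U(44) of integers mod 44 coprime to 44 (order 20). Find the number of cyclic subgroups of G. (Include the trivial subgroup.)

8

Group the elements of G by the cyclic subgroup they generate; each cyclic subgroup of order d accounts for φ(d) elements.
Cyclic subgroups by order — order 1: 1; order 2: 3; order 5: 1; order 10: 3.
Total: 8.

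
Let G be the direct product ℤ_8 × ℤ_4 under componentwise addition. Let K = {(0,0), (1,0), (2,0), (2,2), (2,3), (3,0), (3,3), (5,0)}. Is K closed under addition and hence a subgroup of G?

No

(2,3) ∈ K but its inverse (6,1) ∉ K, so K is not a subgroup.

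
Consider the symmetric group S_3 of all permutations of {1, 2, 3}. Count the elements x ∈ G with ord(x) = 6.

No element of G has order 6 (even though 6 | 6).

0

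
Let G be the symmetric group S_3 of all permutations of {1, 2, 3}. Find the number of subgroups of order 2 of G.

3

|G| = 6 and 2 | 6, so subgroups of order 2 are possible by Lagrange.
The subgroups of order 2 are: {e, (1 2)}; {e, (1 3)}; {e, (2 3)}.
So G has 3 subgroups of order 2.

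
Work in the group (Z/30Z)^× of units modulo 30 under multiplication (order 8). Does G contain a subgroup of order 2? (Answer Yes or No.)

Yes

2 | 8. A subgroup of order 2 is {1, 11}.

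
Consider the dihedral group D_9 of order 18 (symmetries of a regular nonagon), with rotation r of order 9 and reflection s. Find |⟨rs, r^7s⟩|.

|⟨rs⟩| = 2 and |⟨r^7s⟩| = 2, so |H| is a multiple of lcm(2, 2) = 2 and divides |G| = 18.
Closing under the operation: H = {e, r^3, r^6, rs, r^4s, r^7s}, so |H| = 6.

6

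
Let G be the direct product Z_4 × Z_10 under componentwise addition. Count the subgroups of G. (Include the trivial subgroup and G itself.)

|G| = 40, so by Lagrange every subgroup order divides 40. Divisors: 1, 2, 4, 5, 8, 10, 20, 40.
Subgroups by order — order 1: 1; order 2: 3; order 4: 3; order 5: 1; order 8: 1; order 10: 3; order 20: 3; order 40: 1.
Total: 1 + 3 + 3 + 1 + 1 + 3 + 3 + 1 = 16.

16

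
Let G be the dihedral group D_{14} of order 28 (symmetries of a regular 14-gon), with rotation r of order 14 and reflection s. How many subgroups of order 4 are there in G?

|G| = 28 and 4 | 28, so subgroups of order 4 are possible by Lagrange.
The subgroups of order 4 are: {e, r^7, r^3s, r^10s}; {e, r^7, r^4s, r^11s}; {e, r^7, r^5s, r^12s}; {e, r^7, r^6s, r^13s}; … (7 in all).
So G has 7 subgroups of order 4.

7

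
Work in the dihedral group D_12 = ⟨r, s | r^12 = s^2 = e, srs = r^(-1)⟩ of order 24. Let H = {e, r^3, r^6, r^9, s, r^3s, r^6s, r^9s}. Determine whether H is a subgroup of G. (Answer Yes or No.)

|H| = 8 divides |G| = 24, consistent with Lagrange.
H contains the identity, every element's inverse is in H, and H is closed under ·: it is a subgroup.

Yes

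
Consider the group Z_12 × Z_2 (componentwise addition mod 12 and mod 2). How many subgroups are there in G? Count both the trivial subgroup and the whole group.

|G| = 24, so by Lagrange every subgroup order divides 24. Divisors: 1, 2, 3, 4, 6, 8, 12, 24.
Subgroups by order — order 1: 1; order 2: 3; order 3: 1; order 4: 3; order 6: 3; order 8: 1; order 12: 3; order 24: 1.
Total: 1 + 3 + 1 + 3 + 3 + 1 + 3 + 1 = 16.

16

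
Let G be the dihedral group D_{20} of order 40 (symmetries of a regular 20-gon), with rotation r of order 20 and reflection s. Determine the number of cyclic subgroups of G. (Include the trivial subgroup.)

Group the elements of G by the cyclic subgroup they generate; each cyclic subgroup of order d accounts for φ(d) elements.
Cyclic subgroups by order — order 1: 1; order 2: 21; order 4: 1; order 5: 1; order 10: 1; order 20: 1.
Total: 26.

26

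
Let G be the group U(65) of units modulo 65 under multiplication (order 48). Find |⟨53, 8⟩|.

16

|⟨53⟩| = 4 and |⟨8⟩| = 4, so |H| is a multiple of lcm(4, 4) = 4 and divides |G| = 48.
Closing under the operation: H = {1, 8, 12, 14, 18, 21, 27, 31, 34, 38, 44, 47, 51, 53, 57, 64}, so |H| = 16.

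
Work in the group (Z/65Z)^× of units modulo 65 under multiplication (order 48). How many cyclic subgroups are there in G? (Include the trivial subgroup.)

Each element a generates a cyclic subgroup ⟨a⟩; distinct elements may generate the same one (a cyclic group of order d has φ(d) generators).
Cyclic subgroups by order — order 1: 1; order 2: 3; order 3: 1; order 4: 6; order 6: 3; order 12: 6.
Total: 20.

20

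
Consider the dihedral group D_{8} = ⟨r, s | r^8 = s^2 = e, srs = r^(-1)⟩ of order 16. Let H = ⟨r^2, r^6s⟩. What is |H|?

8

|⟨r^2⟩| = 4 and |⟨r^6s⟩| = 2, so |H| is a multiple of lcm(4, 2) = 4 and divides |G| = 16.
Closing under the operation: H = {e, r^2, r^4, r^6, s, r^2s, r^4s, r^6s}, so |H| = 8.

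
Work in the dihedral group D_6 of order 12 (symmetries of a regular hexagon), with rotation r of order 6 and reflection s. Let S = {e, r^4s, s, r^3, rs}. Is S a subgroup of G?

|S| = 5 does not divide |G| = 12, so by Lagrange S is not a subgroup.

No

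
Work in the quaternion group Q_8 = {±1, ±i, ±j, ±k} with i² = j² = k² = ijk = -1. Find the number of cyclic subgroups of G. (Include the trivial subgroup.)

A cyclic subgroup of order d is generated by each of its φ(d) elements of order d, so the cyclic subgroups of order d number (#elements of order d)/φ(d).
Cyclic subgroups by order — order 1: 1; order 2: 1; order 4: 3.
Total: 5.

5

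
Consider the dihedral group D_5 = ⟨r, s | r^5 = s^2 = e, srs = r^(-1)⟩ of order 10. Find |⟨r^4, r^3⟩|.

5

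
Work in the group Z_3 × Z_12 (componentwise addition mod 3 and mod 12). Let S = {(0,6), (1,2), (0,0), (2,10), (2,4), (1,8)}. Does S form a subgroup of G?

Yes

|S| = 6 divides |G| = 36, consistent with Lagrange.
S contains the identity, every element's inverse is in S, and S is closed under +: it is a subgroup.
In fact S = ⟨(1,2)⟩.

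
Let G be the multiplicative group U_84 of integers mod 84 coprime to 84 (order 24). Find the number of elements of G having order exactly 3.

2

The elements of order 3 are: 25, 37.
That's 2.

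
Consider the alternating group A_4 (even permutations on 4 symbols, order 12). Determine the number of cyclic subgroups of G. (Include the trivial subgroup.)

8

Each element a generates a cyclic subgroup ⟨a⟩; distinct elements may generate the same one (a cyclic group of order d has φ(d) generators).
Cyclic subgroups by order — order 1: 1; order 2: 3; order 3: 4.
Total: 8.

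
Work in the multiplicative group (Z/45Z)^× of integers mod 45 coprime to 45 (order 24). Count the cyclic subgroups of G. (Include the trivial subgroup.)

Each element a generates a cyclic subgroup ⟨a⟩; distinct elements may generate the same one (a cyclic group of order d has φ(d) generators).
Cyclic subgroups by order — order 1: 1; order 2: 3; order 3: 1; order 4: 2; order 6: 3; order 12: 2.
Total: 12.

12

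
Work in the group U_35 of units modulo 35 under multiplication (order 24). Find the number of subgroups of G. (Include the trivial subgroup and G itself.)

|G| = 24, so by Lagrange every subgroup order divides 24. Divisors: 1, 2, 3, 4, 6, 8, 12, 24.
Subgroups by order — order 1: 1; order 2: 3; order 3: 1; order 4: 3; order 6: 3; order 8: 1; order 12: 3; order 24: 1.
Total: 1 + 3 + 1 + 3 + 3 + 1 + 3 + 1 = 16.

16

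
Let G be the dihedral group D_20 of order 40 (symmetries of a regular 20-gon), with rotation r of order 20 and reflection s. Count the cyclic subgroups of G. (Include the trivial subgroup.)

26

A cyclic subgroup of order d is generated by each of its φ(d) elements of order d, so the cyclic subgroups of order d number (#elements of order d)/φ(d).
Cyclic subgroups by order — order 1: 1; order 2: 21; order 4: 1; order 5: 1; order 10: 1; order 20: 1.
Total: 26.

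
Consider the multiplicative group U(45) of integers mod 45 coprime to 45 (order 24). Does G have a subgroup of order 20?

No

20 does not divide |G| = 24, so by Lagrange no subgroup of order 20 exists.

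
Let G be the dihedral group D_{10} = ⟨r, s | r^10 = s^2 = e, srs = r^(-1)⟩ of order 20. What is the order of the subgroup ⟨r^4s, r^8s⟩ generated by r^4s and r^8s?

|⟨r^4s⟩| = 2 and |⟨r^8s⟩| = 2, so |H| is a multiple of lcm(2, 2) = 2 and divides |G| = 20.
Closing under the operation: H = {e, r^2, r^4, r^6, r^8, s, r^2s, r^4s, r^6s, r^8s}, so |H| = 10.

10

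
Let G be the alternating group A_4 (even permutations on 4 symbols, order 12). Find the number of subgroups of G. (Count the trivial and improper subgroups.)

|G| = 12, so by Lagrange every subgroup order divides 12. Divisors: 1, 2, 3, 4, 6, 12.
Subgroups by order — order 1: 1; order 2: 3; order 3: 4; order 4: 1; order 6: 0; order 12: 1.
Total: 1 + 3 + 4 + 1 + 0 + 1 = 10.

10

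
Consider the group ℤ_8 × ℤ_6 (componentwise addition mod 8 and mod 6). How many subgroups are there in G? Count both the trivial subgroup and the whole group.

|G| = 48, so by Lagrange every subgroup order divides 48. Divisors: 1, 2, 3, 4, 6, 8, 12, 16, 24, 48.
Subgroups by order — order 1: 1; order 2: 3; order 3: 1; order 4: 3; order 6: 3; order 8: 3; order 12: 3; order 16: 1; order 24: 3; order 48: 1.
Total: 1 + 3 + 1 + 3 + 3 + 3 + 3 + 1 + 3 + 1 = 22.

22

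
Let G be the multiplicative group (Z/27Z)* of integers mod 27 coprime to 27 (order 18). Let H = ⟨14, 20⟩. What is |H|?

18

|⟨14⟩| = 18 and |⟨20⟩| = 18, so |H| is a multiple of lcm(18, 18) = 18 and divides |G| = 18.
Closing {14, 20} under the group operation gives all of G, so |H| = 18.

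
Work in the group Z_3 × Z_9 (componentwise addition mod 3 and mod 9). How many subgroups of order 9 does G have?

4

|G| = 27 and 9 | 27, so subgroups of order 9 are possible by Lagrange.
The subgroups of order 9 are: {(0,0), (0,1), (0,2), (0,3), (0,4), (0,5), (0,6), (0,7), (0,8)}; {(0,0), (0,3), (0,6), (1,0), (1,3), (1,6), (2,0), (2,3), (2,6)}; {(0,0), (0,3), (0,6), (1,1), (1,4), (1,7), (2,2), (2,5), (2,8)}; {(0,0), (0,3), (0,6), (1,2), (1,5), (1,8), (2,1), (2,4), (2,7)}.
So G has 4 subgroups of order 9.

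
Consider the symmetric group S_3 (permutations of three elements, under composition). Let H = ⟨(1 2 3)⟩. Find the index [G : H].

|⟨(1 2 3)⟩| = 3 and |G| = 6.
By Lagrange, [G : H] = |G|/|H| = 6/3 = 2.

2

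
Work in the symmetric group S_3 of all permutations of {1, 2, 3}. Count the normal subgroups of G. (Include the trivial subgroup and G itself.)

G has 6 subgroups. Checking conjugation-invariance by order — order 1: 1/1 normal; order 2: 0/3 normal; order 3: 1/1 normal; order 6: 1/1 normal.
Total normal subgroups: 3.

3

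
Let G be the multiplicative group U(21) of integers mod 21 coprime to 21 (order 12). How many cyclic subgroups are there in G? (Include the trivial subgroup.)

8

Each element a generates a cyclic subgroup ⟨a⟩; distinct elements may generate the same one (a cyclic group of order d has φ(d) generators).
Cyclic subgroups by order — order 1: 1; order 2: 3; order 3: 1; order 6: 3.
Total: 8.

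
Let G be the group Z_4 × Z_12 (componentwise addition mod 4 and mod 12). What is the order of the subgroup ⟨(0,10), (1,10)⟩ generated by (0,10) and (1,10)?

24

|⟨(0,10)⟩| = 6 and |⟨(1,10)⟩| = 12, so |H| is a multiple of lcm(6, 12) = 12 and divides |G| = 48.
Closing under the operation: H = {(0,0), (0,2), (0,4), (0,6), (0,8), (0,10), (1,0), (1,2), (1,4), (1,6), (1,8), (1,10), (2,0), (2,2), (2,4), (2,6), (2,8), (2,10), (3,0), (3,2), (3,4), (3,6), (3,8), (3,10)}, so |H| = 24.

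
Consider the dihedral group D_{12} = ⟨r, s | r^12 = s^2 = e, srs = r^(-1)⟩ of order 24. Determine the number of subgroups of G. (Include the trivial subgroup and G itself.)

34

|G| = 24, so by Lagrange every subgroup order divides 24. Divisors: 1, 2, 3, 4, 6, 8, 12, 24.
Subgroups by order — order 1: 1; order 2: 13; order 3: 1; order 4: 7; order 6: 5; order 8: 3; order 12: 3; order 24: 1.
Total: 1 + 13 + 1 + 7 + 5 + 3 + 3 + 1 = 34.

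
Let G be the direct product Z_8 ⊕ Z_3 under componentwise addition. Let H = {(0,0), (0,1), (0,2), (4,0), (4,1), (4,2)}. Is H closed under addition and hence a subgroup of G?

Yes

|H| = 6 divides |G| = 24, consistent with Lagrange.
H contains the identity, every element's inverse is in H, and H is closed under +: it is a subgroup.
In fact H = ⟨(4,1)⟩.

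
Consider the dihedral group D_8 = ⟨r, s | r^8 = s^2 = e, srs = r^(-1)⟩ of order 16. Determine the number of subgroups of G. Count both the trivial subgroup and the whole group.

19

|G| = 16, so by Lagrange every subgroup order divides 16. Divisors: 1, 2, 4, 8, 16.
Subgroups by order — order 1: 1; order 2: 9; order 4: 5; order 8: 3; order 16: 1.
Total: 1 + 9 + 5 + 3 + 1 = 19.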